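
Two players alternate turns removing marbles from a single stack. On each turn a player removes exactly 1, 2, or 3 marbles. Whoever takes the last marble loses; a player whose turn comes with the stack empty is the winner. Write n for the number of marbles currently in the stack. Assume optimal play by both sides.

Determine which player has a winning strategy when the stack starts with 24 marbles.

Classify positions by backward induction: terminal positions (no move available) are W. From any other position, the mover wins iff some move reaches an L.
n=0: no move; the opponent has just taken the last marble and therefore loses → W
n=1: L (sole option 0(W) is W)
n=2: W (go to 1, an L position)
n=3: W (go to 1, an L position)
n=4: W (go to 1, an L position)
n=5: L (options 4(W), 3(W), 2(W) are all W)
n=6: W (go to 5, an L position)
n=7: W (go to 5, an L position)
n=8: W (go to 5, an L position)
n=9: L (options 8(W), 7(W), 6(W) are all W)
n=10: W (go to 9, an L position)
n=11: W (go to 9, an L position)
n=12: W (go to 9, an L position)
n=13: L (options 12(W), 11(W), 10(W) are all W)
n=14: W (go to 13, an L position)
n=15: W (go to 13, an L position)
n=16: W (go to 13, an L position)
n=17: L (options 16(W), 15(W), 14(W) are all W)
n=18: W (go to 17, an L position)
n=19: W (go to 17, an L position)
n=20: W (go to 17, an L position)
n=21: L (options 20(W), 19(W), 18(W) are all W)
n=22: W (go to 21, an L position)
n=23: W (go to 21, an L position)
n=24: W (go to 21, an L position)
From 24 the player to move can remove 3, leaving 21, reaching an L position.

The first player wins.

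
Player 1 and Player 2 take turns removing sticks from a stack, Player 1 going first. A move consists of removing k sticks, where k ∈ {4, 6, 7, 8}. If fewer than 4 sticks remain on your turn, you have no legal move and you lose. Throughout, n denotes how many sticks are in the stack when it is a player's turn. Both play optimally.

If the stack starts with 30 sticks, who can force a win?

Use the standard recursion: the mover loses at a terminal position; elsewhere, the mover wins exactly when some move hands the opponent an L position.
n=0: no move → L
n=1: no move → L
n=2: no move → L
n=3: no move → L
n=4: reaches L-position 0 → W
n=5: reaches L-position 1 → W
n=6: reaches L-position 2 → W
n=7: reaches L-position 3 → W
n=8: reaches L-position 2 → W
n=9: reaches L-position 3 → W
n=10: reaches L-position 3 → W
n=11: reaches L-position 3 → W
n=12: only reaches 8(W), 6(W), 5(W), 4(W), all W → L
n=13: only reaches 9(W), 7(W), 6(W), 5(W), all W → L
n=14: only reaches 10(W), 8(W), 7(W), 6(W), all W → L
n=15: only reaches 11(W), 9(W), 8(W), 7(W), all W → L
n=16: reaches L-position 12 → W
n=17: reaches L-position 13 → W
n=18: reaches L-position 14 → W
n=19: reaches L-position 15 → W
n=20: reaches L-position 14 → W
n=21: reaches L-position 15 → W
n=22: reaches L-position 15 → W
n=23: reaches L-position 15 → W
n=24: only reaches 20(W), 18(W), 17(W), 16(W), all W → L
n=25: only reaches 21(W), 19(W), 18(W), 17(W), all W → L
n=26: only reaches 22(W), 20(W), 19(W), 18(W), all W → L
n=27: only reaches 23(W), 21(W), 20(W), 19(W), all W → L
n=28: reaches L-position 24 → W
n=29: reaches L-position 25 → W
n=30: reaches L-position 26 → W
From 30 Player 1 can remove 4, leaving 26, reaching an L position.

Player 1 wins.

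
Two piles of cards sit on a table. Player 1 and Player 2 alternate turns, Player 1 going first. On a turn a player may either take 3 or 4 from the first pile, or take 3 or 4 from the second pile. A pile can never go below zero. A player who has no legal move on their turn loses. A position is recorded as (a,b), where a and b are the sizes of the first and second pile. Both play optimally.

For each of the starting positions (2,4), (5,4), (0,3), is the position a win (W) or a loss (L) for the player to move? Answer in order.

Use the standard recursion: the mover loses at a terminal position; elsewhere, the mover wins exactly when some move hands the opponent an L position.
No move ever increases a pile, so every position that can arise here has a ≤ 5 and b ≤ 4; it is enough to label the cells with 0 ≤ a ≤ 5 and 0 ≤ b ≤ 4.
Every move lowers a or b (never raises either), so fill the grid row by row in increasing a, and left to right within a row: each cell's successors are then already labelled.
      b=0  b=1  b=2  b=3  b=4
a=0:    L    L    L    W    W
a=1:    L    L    L    W    W
a=2:    L    L    L    W    W
a=3:    W    W    W    L    L
a=4:    W    W    W    L    L
a=5:    W    W    W    L    L
Cells with no legal move (terminal, hence L): (0,0), (0,1), (0,2), (1,0), (1,1), (1,2), (2,0), (2,1), (2,2).
The remaining L cells, each justified by listing all of its moves:
(3,3): moves to (0,3)(W), (3,0)(W); every one is W ⇒ L
(3,4): moves to (0,4)(W), (3,1)(W), (3,0)(W); every one is W ⇒ L
(4,3): moves to (1,3)(W), (0,3)(W), (4,0)(W); every one is W ⇒ L
(4,4): moves to (1,4)(W), (0,4)(W), (4,1)(W), (4,0)(W); every one is W ⇒ L
(5,3): moves to (2,3)(W), (1,3)(W), (5,0)(W); every one is W ⇒ L
(5,4): moves to (2,4)(W), (1,4)(W), (5,1)(W), (5,0)(W); every one is W ⇒ L
Every other cell has at least one move into one of the L cells above, so it is W.
(2,4): the move to (2,1) reaches an L cell, so W
(5,4): one of the L cells justified above, so L
(0,3): the move to (0,0) reaches an L cell, so W

(2,4): W, (5,4): L, (0,3): W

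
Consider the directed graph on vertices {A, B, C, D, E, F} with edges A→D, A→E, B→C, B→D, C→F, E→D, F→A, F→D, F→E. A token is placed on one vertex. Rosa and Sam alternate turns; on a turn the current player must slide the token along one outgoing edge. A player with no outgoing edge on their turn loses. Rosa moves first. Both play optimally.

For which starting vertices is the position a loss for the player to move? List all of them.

Positions with no move are L. A position that does have a move is losing for the player to move precisely when every available move leads to a winning position for the opponent. Fill in the labels:
Every edge goes from a vertex to one that appears earlier in the order D, E, A, F, C, B, so processing vertices in that order labels each vertex after all of its successors.
D: no outgoing edge → L
E: →D(L), so W
A: →D(L), so W
F: →D(L), so W
C: →F(W) only, which is W, so L
B: →C(L), so W
The losing starting vertices are exactly the entries labelled L in this table (2 of them).

C, D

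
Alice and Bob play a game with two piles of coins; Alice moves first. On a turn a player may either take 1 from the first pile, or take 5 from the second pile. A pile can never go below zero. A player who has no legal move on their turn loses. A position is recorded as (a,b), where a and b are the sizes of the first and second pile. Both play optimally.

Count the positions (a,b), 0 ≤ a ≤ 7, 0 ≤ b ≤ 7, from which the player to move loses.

Label each position W (a win for the player to move) or L (a loss). A position with no legal move is L; any other position is W exactly when some move reaches an L, and L when every move reaches a W.
Every move lowers a or b (never raises either), so fill the grid row by row in increasing a, and left to right within a row: each cell's successors are then already labelled.
      b=0  b=1  b=2  b=3  b=4  b=5  b=6  b=7
a=0:    L    L    L    L    L    W    W    W
a=1:    W    W    W    W    W    L    L    L
a=2:    L    L    L    L    L    W    W    W
a=3:    W    W    W    W    W    L    L    L
a=4:    L    L    L    L    L    W    W    W
a=5:    W    W    W    W    W    L    L    L
a=6:    L    L    L    L    L    W    W    W
a=7:    W    W    W    W    W    L    L    L
Cells with no legal move (terminal, hence L): (0,0), (0,1), (0,2), (0,3), (0,4).
The remaining L cells, each justified by listing all of its moves:
(1,5): L (options (0,5)(W), (1,0)(W) are all W)
(1,6): L (options (0,6)(W), (1,1)(W) are all W)
(1,7): L (options (0,7)(W), (1,2)(W) are all W)
(2,0): L (sole option (1,0)(W) is W)
(2,1): L (sole option (1,1)(W) is W)
(2,2): L (sole option (1,2)(W) is W)
(2,3): L (sole option (1,3)(W) is W)
(2,4): L (sole option (1,4)(W) is W)
(3,5): L (options (2,5)(W), (3,0)(W) are all W)
(3,6): L (options (2,6)(W), (3,1)(W) are all W)
(3,7): L (options (2,7)(W), (3,2)(W) are all W)
(4,0): L (sole option (3,0)(W) is W)
(4,1): L (sole option (3,1)(W) is W)
(4,2): L (sole option (3,2)(W) is W)
(4,3): L (sole option (3,3)(W) is W)
(4,4): L (sole option (3,4)(W) is W)
(5,5): L (options (4,5)(W), (5,0)(W) are all W)
(5,6): L (options (4,6)(W), (5,1)(W) are all W)
(5,7): L (options (4,7)(W), (5,2)(W) are all W)
(6,0): L (sole option (5,0)(W) is W)
(6,1): L (sole option (5,1)(W) is W)
(6,2): L (sole option (5,2)(W) is W)
(6,3): L (sole option (5,3)(W) is W)
(6,4): L (sole option (5,4)(W) is W)
(7,5): L (options (6,5)(W), (7,0)(W) are all W)
(7,6): L (options (6,6)(W), (7,1)(W) are all W)
(7,7): L (options (6,7)(W), (7,2)(W) are all W)
Every other cell has at least one move into one of the L cells above, so it is W.
L cells per row: a=0: 5, a=1: 3, a=2: 5, a=3: 3, a=4: 5, a=5: 3, a=6: 5, a=7: 3; total 32.

32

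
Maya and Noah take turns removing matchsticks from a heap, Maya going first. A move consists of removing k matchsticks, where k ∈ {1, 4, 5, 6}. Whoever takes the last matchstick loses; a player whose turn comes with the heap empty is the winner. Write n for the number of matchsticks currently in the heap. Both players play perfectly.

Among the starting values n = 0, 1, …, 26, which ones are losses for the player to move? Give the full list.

Compute win/loss labels from the base case upward. A position with no move is W. Any other position is W if it can reach an L in one move, else L.
n=0: no move; the opponent has just taken the last matchstick and therefore loses → W
n=1: L (sole option 0(W) is W)
n=2: W (go to 1, an L position)
n=3: L (sole option 2(W) is W)
n=4: W (go to 3, an L position)
n=5: W (go to 1, an L position)
n=6: W (go to 1, an L position)
n=7: W (go to 3, an L position)
n=8: W (go to 3, an L position)
n=9: W (go to 3, an L position)
n=10: L (options 9(W), 6(W), 5(W), 4(W) are all W)
n=11: W (go to 10, an L position)
n=12: L (options 11(W), 8(W), 7(W), 6(W) are all W)
n=13: W (go to 12, an L position)
n=14: W (go to 10, an L position)
n=15: W (go to 10, an L position)
n=16: W (go to 12, an L position)
n=17: W (go to 12, an L position)
n=18: W (go to 12, an L position)
n=19: L (options 18(W), 15(W), 14(W), 13(W) are all W)
n=20: W (go to 19, an L position)
n=21: L (options 20(W), 17(W), 16(W), 15(W) are all W)
n=22: W (go to 21, an L position)
n=23: W (go to 19, an L position)
n=24: W (go to 19, an L position)
n=25: W (go to 21, an L position)
n=26: W (go to 21, an L position)
Reading off the rows marked L gives the requested list; there are 6 such values of n.

1, 3, 10, 12, 19, 21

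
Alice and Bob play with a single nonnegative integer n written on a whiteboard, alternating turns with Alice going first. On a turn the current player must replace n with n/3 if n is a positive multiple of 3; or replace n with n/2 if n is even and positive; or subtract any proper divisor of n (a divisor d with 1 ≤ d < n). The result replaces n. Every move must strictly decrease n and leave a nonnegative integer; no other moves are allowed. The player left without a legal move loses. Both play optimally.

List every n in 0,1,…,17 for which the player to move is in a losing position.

0, 1, 4, 7, 9, 11, 13, 15, 17

Label each position W (a win for the player to move) or L (a loss). A position with no legal move is L; any other position is W exactly when some move reaches an L, and L when every move reaches a W.
n=0: no move → L
n=1: no move → L
n=2: reaches L-position 1 → W
n=3: reaches L-position 1 → W
n=4: only reaches 2(W), 3(W), all W → L
n=5: reaches L-position 4 → W
n=6: reaches L-position 4 → W
n=7: only reaches 6(W), which is W → L
n=8: reaches L-position 4 → W
n=9: only reaches 3(W), 6(W), 8(W), all W → L
n=10: reaches L-position 9 → W
n=11: only reaches 10(W), which is W → L
n=12: reaches L-position 4 → W
n=13: only reaches 12(W), which is W → L
n=14: reaches L-position 7 → W
n=15: only reaches 5(W), 10(W), 12(W), 14(W), all W → L
n=16: reaches L-position 15 → W
n=17: only reaches 16(W), which is W → L
The losing starting values of n are exactly the entries labelled L in this table (9 of them).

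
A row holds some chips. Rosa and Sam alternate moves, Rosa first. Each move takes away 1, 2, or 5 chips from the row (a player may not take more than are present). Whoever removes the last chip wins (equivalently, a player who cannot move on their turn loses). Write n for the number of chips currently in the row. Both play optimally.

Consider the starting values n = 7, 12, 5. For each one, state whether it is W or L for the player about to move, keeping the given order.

7: W, 12: L, 5: W

Use the standard recursion: the mover loses at a terminal position; elsewhere, the mover wins exactly when some move hands the opponent an L position.
n=0: no move → L
n=1: can move to 0, which is L ⇒ W
n=2: can move to 0, which is L ⇒ W
n=3: moves to 2(W), 1(W); every one is W ⇒ L
n=4: can move to 3, which is L ⇒ W
n=5: can move to 3, which is L ⇒ W
n=6: moves to 5(W), 4(W), 1(W); every one is W ⇒ L
n=7: can move to 6, which is L ⇒ W
n=8: can move to 6, which is L ⇒ W
n=9: moves to 8(W), 7(W), 4(W); every one is W ⇒ L
n=10: can move to 9, which is L ⇒ W
n=11: can move to 9, which is L ⇒ W
n=12: moves to 11(W), 10(W), 7(W); every one is W ⇒ L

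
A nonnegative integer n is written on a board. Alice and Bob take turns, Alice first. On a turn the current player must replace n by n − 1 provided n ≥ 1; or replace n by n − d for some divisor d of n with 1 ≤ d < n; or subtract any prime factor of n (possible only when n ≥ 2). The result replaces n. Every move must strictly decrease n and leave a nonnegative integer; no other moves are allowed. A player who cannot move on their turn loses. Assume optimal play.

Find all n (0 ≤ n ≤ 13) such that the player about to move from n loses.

Classify positions by backward induction: terminal positions (no move available) are L. From any other position, the mover wins iff some move reaches an L.
n=0: no move → L
n=1: →0(L), so W
n=2: →0(L), so W
n=3: →0(L), so W
n=4: →2(W), 3(W) — all W, so L
n=5: →0(L), so W
n=6: →4(L), so W
n=7: →0(L), so W
n=8: →4(L), so W
n=9: →6(W), 8(W) — all W, so L
n=10: →9(L), so W
n=11: →0(L), so W
n=12: →9(L), so W
n=13: →0(L), so W
The losing starting values of n are exactly the entries labelled L in this table (3 of them).

0, 4, 9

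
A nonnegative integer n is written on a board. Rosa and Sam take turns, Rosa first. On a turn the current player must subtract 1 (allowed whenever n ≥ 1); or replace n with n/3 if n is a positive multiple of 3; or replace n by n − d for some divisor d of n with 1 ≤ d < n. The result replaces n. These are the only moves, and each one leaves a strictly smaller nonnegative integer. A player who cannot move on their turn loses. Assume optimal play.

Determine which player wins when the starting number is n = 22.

Work bottom-up. With no move the player to move loses. Otherwise the position is W if at least one move leads to an L position for the opponent, and L if every move leads to a W.
n=0: no move → L
n=1: reaches L-position 0 → W
n=2: only reaches 1(W), which is W → L
n=3: reaches L-position 2 → W
n=4: reaches L-position 2 → W
n=5: only reaches 4(W), which is W → L
n=6: reaches L-position 2 → W
n=7: only reaches 6(W), which is W → L
n=8: reaches L-position 7 → W
n=9: only reaches 3(W), 6(W), 8(W), all W → L
n=10: reaches L-position 5 → W
n=11: only reaches 10(W), which is W → L
n=12: reaches L-position 9 → W
n=13: only reaches 12(W), which is W → L
n=14: reaches L-position 7 → W
n=15: reaches L-position 5 → W
n=16: only reaches 8(W), 12(W), 14(W), 15(W), all W → L
n=17: reaches L-position 16 → W
n=18: reaches L-position 9 → W
n=19: only reaches 18(W), which is W → L
n=20: reaches L-position 16 → W
n=21: reaches L-position 7 → W
n=22: reaches L-position 11 → W
From 22 Rosa can move to 11, reaching an L position.

Rosa wins.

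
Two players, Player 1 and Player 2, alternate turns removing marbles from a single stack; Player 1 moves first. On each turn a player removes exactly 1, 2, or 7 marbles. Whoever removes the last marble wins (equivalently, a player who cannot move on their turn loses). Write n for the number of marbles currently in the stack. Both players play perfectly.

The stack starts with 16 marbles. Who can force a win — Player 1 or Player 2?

Player 1 wins.

Compute win/loss labels from the base case upward. A position with no move is L. Any other position is W if it can reach an L in one move, else L.
n=0: no move → L
n=1: reaches L-position 0 → W
n=2: reaches L-position 0 → W
n=3: only reaches 2(W), 1(W), all W → L
n=4: reaches L-position 3 → W
n=5: reaches L-position 3 → W
n=6: only reaches 5(W), 4(W), all W → L
n=7: reaches L-position 6 → W
n=8: reaches L-position 6 → W
n=9: only reaches 8(W), 7(W), 2(W), all W → L
n=10: reaches L-position 9 → W
n=11: reaches L-position 9 → W
n=12: only reaches 11(W), 10(W), 5(W), all W → L
n=13: reaches L-position 12 → W
n=14: reaches L-position 12 → W
n=15: only reaches 14(W), 13(W), 8(W), all W → L
n=16: reaches L-position 15 → W
From 16 Player 1 can remove 1, leaving 15, reaching an L position.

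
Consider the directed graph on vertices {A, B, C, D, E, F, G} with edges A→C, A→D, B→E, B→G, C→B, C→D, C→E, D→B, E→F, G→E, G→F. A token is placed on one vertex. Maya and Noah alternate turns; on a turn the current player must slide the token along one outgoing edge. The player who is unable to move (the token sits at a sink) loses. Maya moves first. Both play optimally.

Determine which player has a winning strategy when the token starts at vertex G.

Maya wins.

Label each position W (a win for the player to move) or L (a loss). A position with no legal move is L; any other position is W exactly when some move reaches an L, and L when every move reaches a W.
Every edge goes from a vertex to one that appears earlier in the order F, E, G, B, D, C, A, so processing vertices in that order labels each vertex after all of its successors.
F: no outgoing edge → L
E: can move to F, which is L ⇒ W
G: can move to F, which is L ⇒ W
B: moves to G(W), E(W); every one is W ⇒ L
D: can move to B, which is L ⇒ W
C: can move to B, which is L ⇒ W
A: moves to C(W), D(W); every one is W ⇒ L
From G Maya can move to F, reaching an L position.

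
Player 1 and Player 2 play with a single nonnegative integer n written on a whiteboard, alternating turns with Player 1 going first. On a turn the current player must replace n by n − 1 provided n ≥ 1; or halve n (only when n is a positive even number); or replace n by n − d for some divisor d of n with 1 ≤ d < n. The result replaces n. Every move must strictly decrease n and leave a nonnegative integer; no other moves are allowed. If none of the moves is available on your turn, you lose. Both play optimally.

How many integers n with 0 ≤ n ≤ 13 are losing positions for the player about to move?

7

Positions with no move are L. A position that does have a move is losing for the player to move precisely when every available move leads to a winning position for the opponent. Fill in the labels:
n=0: no move → L
n=1: W (go to 0, an L position)
n=2: L (sole option 1(W) is W)
n=3: W (go to 2, an L position)
n=4: W (go to 2, an L position)
n=5: L (sole option 4(W) is W)
n=6: W (go to 5, an L position)
n=7: L (sole option 6(W) is W)
n=8: W (go to 7, an L position)
n=9: L (options 6(W), 8(W) are all W)
n=10: W (go to 5, an L position)
n=11: L (sole option 10(W) is W)
n=12: W (go to 9, an L position)
n=13: L (sole option 12(W) is W)
L entries with 0 ≤ n ≤ 13: n = 0, 2, 5, 7, 9, 11, 13; that makes 7.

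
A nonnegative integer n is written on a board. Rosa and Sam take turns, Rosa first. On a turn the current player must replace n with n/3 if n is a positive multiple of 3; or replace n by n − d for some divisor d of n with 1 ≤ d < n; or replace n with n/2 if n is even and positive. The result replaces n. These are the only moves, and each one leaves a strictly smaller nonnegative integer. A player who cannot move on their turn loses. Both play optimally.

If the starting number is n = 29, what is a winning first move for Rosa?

Build the W/L table. Terminal = L. A non-terminal position is W if it has a move to some L; otherwise it is L.
n=0: no move → L
n=1: no move → L
n=2: W (go to 1, an L position)
n=3: W (go to 1, an L position)
n=4: L (options 2(W), 3(W) are all W)
n=5: W (go to 4, an L position)
n=6: W (go to 4, an L position)
n=7: L (sole option 6(W) is W)
n=8: W (go to 4, an L position)
n=9: L (options 3(W), 6(W), 8(W) are all W)
n=10: W (go to 9, an L position)
n=11: L (sole option 10(W) is W)
n=12: W (go to 4, an L position)
n=13: L (sole option 12(W) is W)
n=14: W (go to 7, an L position)
n=15: L (options 5(W), 10(W), 12(W), 14(W) are all W)
n=16: W (go to 15, an L position)
n=17: L (sole option 16(W) is W)
n=18: W (go to 9, an L position)
n=19: L (sole option 18(W) is W)
n=20: W (go to 15, an L position)
n=21: W (go to 7, an L position)
n=22: W (go to 11, an L position)
n=23: L (sole option 22(W) is W)
n=24: W (go to 23, an L position)
n=25: L (options 20(W), 24(W) are all W)
n=26: W (go to 13, an L position)
n=27: W (go to 9, an L position)
n=28: L (options 14(W), 21(W), 24(W), 26(W), 27(W) are all W)
n=29: W (go to 28, an L position)
From 29, the L positions reachable in one move are: 28.

Move to 28.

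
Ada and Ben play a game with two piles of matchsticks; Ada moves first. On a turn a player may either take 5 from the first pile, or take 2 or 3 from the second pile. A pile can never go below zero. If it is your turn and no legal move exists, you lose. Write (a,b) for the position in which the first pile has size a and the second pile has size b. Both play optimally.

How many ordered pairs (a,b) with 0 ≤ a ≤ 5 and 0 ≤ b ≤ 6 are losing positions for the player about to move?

22

Use the standard recursion: the mover loses at a terminal position; elsewhere, the mover wins exactly when some move hands the opponent an L position.
Every move lowers a or b (never raises either), so fill the grid row by row in increasing a, and left to right within a row: each cell's successors are then already labelled.
      b=0  b=1  b=2  b=3  b=4  b=5  b=6
a=0:    L    L    W    W    W    L    L
a=1:    L    L    W    W    W    L    L
a=2:    L    L    W    W    W    L    L
a=3:    L    L    W    W    W    L    L
a=4:    L    L    W    W    W    L    L
a=5:    W    W    L    L    W    W    W
Cells with no legal move (terminal, hence L): (0,0), (0,1), (1,0), (1,1), (2,0), (2,1), (3,0), (3,1), (4,0), (4,1).
The remaining L cells, each justified by listing all of its moves:
(0,5): only reaches (0,3)(W), (0,2)(W), all W → L
(0,6): only reaches (0,4)(W), (0,3)(W), all W → L
(1,5): only reaches (1,3)(W), (1,2)(W), all W → L
(1,6): only reaches (1,4)(W), (1,3)(W), all W → L
(2,5): only reaches (2,3)(W), (2,2)(W), all W → L
(2,6): only reaches (2,4)(W), (2,3)(W), all W → L
(3,5): only reaches (3,3)(W), (3,2)(W), all W → L
(3,6): only reaches (3,4)(W), (3,3)(W), all W → L
(4,5): only reaches (4,3)(W), (4,2)(W), all W → L
(4,6): only reaches (4,4)(W), (4,3)(W), all W → L
(5,2): only reaches (0,2)(W), (5,0)(W), all W → L
(5,3): only reaches (0,3)(W), (5,1)(W), (5,0)(W), all W → L
Every other cell has at least one move into one of the L cells above, so it is W.
L cells per row: a=0: 4, a=1: 4, a=2: 4, a=3: 4, a=4: 4, a=5: 2; total 22.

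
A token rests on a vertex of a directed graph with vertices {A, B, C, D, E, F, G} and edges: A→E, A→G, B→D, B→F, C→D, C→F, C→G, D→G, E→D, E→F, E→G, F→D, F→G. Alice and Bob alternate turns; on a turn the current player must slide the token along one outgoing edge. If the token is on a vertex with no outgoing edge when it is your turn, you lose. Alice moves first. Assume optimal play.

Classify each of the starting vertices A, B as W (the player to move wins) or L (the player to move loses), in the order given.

A: W, B: L

Classify positions by backward induction: terminal positions (no move available) are L. From any other position, the mover wins iff some move reaches an L.
Every edge goes from a vertex to one that appears earlier in the order G, D, F, E, C, B, A, so processing vertices in that order labels each vertex after all of its successors.
G: no outgoing edge → L
D: reaches L-position G → W
F: reaches L-position G → W
E: reaches L-position G → W
C: reaches L-position G → W
B: only reaches F(W), D(W), all W → L
A: reaches L-position G → W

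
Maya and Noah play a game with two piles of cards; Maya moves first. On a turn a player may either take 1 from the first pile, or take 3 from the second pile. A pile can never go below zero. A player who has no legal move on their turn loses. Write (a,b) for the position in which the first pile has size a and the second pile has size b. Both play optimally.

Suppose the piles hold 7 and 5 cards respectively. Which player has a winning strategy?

Use the standard recursion: the mover loses at a terminal position; elsewhere, the mover wins exactly when some move hands the opponent an L position.
No move ever increases a pile, so every position that can arise here has a ≤ 7 and b ≤ 5; it is enough to label the cells with 0 ≤ a ≤ 7 and 0 ≤ b ≤ 5.
Every move lowers a or b (never raises either), so fill the grid row by row in increasing a, and left to right within a row: each cell's successors are then already labelled.
      b=0  b=1  b=2  b=3  b=4  b=5
a=0:    L    L    L    W    W    W
a=1:    W    W    W    L    L    L
a=2:    L    L    L    W    W    W
a=3:    W    W    W    L    L    L
a=4:    L    L    L    W    W    W
a=5:    W    W    W    L    L    L
a=6:    L    L    L    W    W    W
a=7:    W    W    W    L    L    L
Cells with no legal move (terminal, hence L): (0,0), (0,1), (0,2).
The remaining L cells, each justified by listing all of its moves:
(1,3): →(0,3)(W), (1,0)(W) — all W, so L
(1,4): →(0,4)(W), (1,1)(W) — all W, so L
(1,5): →(0,5)(W), (1,2)(W) — all W, so L
(2,0): →(1,0)(W) only, which is W, so L
(2,1): →(1,1)(W) only, which is W, so L
(2,2): →(1,2)(W) only, which is W, so L
(3,3): →(2,3)(W), (3,0)(W) — all W, so L
(3,4): →(2,4)(W), (3,1)(W) — all W, so L
(3,5): →(2,5)(W), (3,2)(W) — all W, so L
(4,0): →(3,0)(W) only, which is W, so L
(4,1): →(3,1)(W) only, which is W, so L
(4,2): →(3,2)(W) only, which is W, so L
(5,3): →(4,3)(W), (5,0)(W) — all W, so L
(5,4): →(4,4)(W), (5,1)(W) — all W, so L
(5,5): →(4,5)(W), (5,2)(W) — all W, so L
(6,0): →(5,0)(W) only, which is W, so L
(6,1): →(5,1)(W) only, which is W, so L
(6,2): →(5,2)(W) only, which is W, so L
(7,3): →(6,3)(W), (7,0)(W) — all W, so L
(7,4): →(6,4)(W), (7,1)(W) — all W, so L
(7,5): →(6,5)(W), (7,2)(W) — all W, so L
Every other cell has at least one move into one of the L cells above, so it is W.
Every move from (7,5) reaches a W position, so the mover loses.

Noah wins.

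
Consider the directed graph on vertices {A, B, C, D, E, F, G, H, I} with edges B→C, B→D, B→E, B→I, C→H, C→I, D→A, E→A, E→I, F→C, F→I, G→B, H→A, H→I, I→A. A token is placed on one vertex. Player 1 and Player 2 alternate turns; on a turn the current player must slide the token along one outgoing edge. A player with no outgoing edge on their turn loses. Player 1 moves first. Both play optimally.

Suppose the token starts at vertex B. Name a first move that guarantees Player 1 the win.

Compute win/loss labels from the base case upward. A position with no move is L. Any other position is W if it can reach an L in one move, else L.
Every edge goes from a vertex to one that appears earlier in the order A, I, H, D, C, E, B, F, G, so processing vertices in that order labels each vertex after all of its successors.
A: no outgoing edge → L
I: →A(L), so W
H: →A(L), so W
D: →A(L), so W
C: →H(W), I(W) — all W, so L
E: →A(L), so W
B: →C(L), so W
F: →C(L), so W
G: →B(W) only, which is W, so L
From B, the L positions reachable in one move are: C.

Move to C.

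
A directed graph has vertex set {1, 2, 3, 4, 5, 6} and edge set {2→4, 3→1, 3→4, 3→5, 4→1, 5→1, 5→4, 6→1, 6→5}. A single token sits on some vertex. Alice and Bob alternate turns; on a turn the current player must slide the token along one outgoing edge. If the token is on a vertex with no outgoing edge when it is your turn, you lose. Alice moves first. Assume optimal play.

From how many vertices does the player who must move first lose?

Work bottom-up. With no move the player to move loses. Otherwise the position is W if at least one move leads to an L position for the opponent, and L if every move leads to a W.
Every edge goes from a vertex to one that appears earlier in the order 1, 4, 5, 2, 6, 3, so processing vertices in that order labels each vertex after all of its successors.
1: no outgoing edge → L
4: can move to 1, which is L ⇒ W
5: can move to 1, which is L ⇒ W
2: the only move is to 4(W), a W ⇒ L
6: can move to 1, which is L ⇒ W
3: can move to 1, which is L ⇒ W
The L vertices are 1, 2; that is 2 in all.

2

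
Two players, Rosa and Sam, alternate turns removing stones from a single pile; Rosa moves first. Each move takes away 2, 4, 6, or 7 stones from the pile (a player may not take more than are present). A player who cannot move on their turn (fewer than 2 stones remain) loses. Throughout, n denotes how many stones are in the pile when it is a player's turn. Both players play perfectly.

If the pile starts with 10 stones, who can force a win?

Sam wins.

Compute win/loss labels from the base case upward. A position with no move is L. Any other position is W if it can reach an L in one move, else L.
n=0: no move → L
n=1: no move → L
n=2: reaches L-position 0 → W
n=3: reaches L-position 1 → W
n=4: reaches L-position 0 → W
n=5: reaches L-position 1 → W
n=6: reaches L-position 0 → W
n=7: reaches L-position 1 → W
n=8: reaches L-position 1 → W
n=9: only reaches 7(W), 5(W), 3(W), 2(W), all W → L
n=10: only reaches 8(W), 6(W), 4(W), 3(W), all W → L
Every move from 10 reaches a W position, so the mover loses.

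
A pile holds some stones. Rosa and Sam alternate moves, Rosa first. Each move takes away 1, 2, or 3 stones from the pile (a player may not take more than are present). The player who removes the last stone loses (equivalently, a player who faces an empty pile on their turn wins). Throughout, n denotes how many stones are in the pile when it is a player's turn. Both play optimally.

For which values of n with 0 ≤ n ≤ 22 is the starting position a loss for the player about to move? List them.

Build the W/L table. Terminal = W. A non-terminal position is W if it has a move to some L; otherwise it is L.
n=0: no move; the opponent has just taken the last stone and therefore loses → W
n=1: →0(W) only, which is W, so L
n=2: →1(L), so W
n=3: →1(L), so W
n=4: →1(L), so W
n=5: →4(W), 3(W), 2(W) — all W, so L
n=6: →5(L), so W
n=7: →5(L), so W
n=8: →5(L), so W
n=9: →8(W), 7(W), 6(W) — all W, so L
n=10: →9(L), so W
n=11: →9(L), so W
n=12: →9(L), so W
n=13: →12(W), 11(W), 10(W) — all W, so L
n=14: →13(L), so W
n=15: →13(L), so W
n=16: →13(L), so W
n=17: →16(W), 15(W), 14(W) — all W, so L
n=18: →17(L), so W
n=19: →17(L), so W
n=20: →17(L), so W
n=21: →20(W), 19(W), 18(W) — all W, so L
n=22: →21(L), so W
Reading off the rows marked L gives the requested list; there are 6 such values of n.

1, 5, 9, 13, 17, 21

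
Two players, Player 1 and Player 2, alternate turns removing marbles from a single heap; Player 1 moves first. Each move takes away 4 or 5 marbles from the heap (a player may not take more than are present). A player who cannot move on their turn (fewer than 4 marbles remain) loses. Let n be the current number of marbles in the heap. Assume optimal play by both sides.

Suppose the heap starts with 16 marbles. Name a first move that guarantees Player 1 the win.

Remove 4, leaving 12.

Compute win/loss labels from the base case upward. A position with no move is L. Any other position is W if it can reach an L in one move, else L.
n=0: no move → L
n=1: no move → L
n=2: no move → L
n=3: no move → L
n=4: W (go to 0, an L position)
n=5: W (go to 1, an L position)
n=6: W (go to 2, an L position)
n=7: W (go to 3, an L position)
n=8: W (go to 3, an L position)
n=9: L (options 5(W), 4(W) are all W)
n=10: L (options 6(W), 5(W) are all W)
n=11: L (options 7(W), 6(W) are all W)
n=12: L (options 8(W), 7(W) are all W)
n=13: W (go to 9, an L position)
n=14: W (go to 10, an L position)
n=15: W (go to 11, an L position)
n=16: W (go to 12, an L position)
From 16, the L positions reachable in one move are: 12, 11. Any move reaching one of these is winning.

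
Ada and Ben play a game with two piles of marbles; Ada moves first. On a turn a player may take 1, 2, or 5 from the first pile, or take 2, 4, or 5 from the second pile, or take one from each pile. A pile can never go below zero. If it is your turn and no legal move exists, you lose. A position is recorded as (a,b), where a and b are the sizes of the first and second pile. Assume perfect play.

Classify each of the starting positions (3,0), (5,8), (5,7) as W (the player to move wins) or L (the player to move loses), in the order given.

(3,0): L, (5,8): W, (5,7): W

Positions with no move are L. A position that does have a move is losing for the player to move precisely when every available move leads to a winning position for the opponent. Fill in the labels:
No move ever increases a pile, so every position that can arise here has a ≤ 5 and b ≤ 8; it is enough to label the cells with 0 ≤ a ≤ 5 and 0 ≤ b ≤ 8.
Every move lowers a or b (never raises either), so fill the grid row by row in increasing a, and left to right within a row: each cell's successors are then already labelled.
      b=0  b=1  b=2  b=3  b=4  b=5  b=6  b=7  b=8
a=0:    L    L    W    W    W    W    W    L    L
a=1:    W    W    W    L    L    W    W    W    W
a=2:    W    W    L    W    W    W    W    W    W
a=3:    L    L    W    W    W    W    W    L    L
a=4:    W    W    W    L    L    W    W    W    W
a=5:    W    W    L    W    W    W    W    W    W
Cells with no legal move (terminal, hence L): (0,0), (0,1).
The remaining L cells, each justified by listing all of its moves:
(0,7): →(0,5)(W), (0,3)(W), (0,2)(W) — all W, so L
(0,8): →(0,6)(W), (0,4)(W), (0,3)(W) — all W, so L
(1,3): →(0,3)(W), (1,1)(W), (0,2)(W) — all W, so L
(1,4): →(0,4)(W), (1,2)(W), (1,0)(W), (0,3)(W) — all W, so L
(2,2): →(1,2)(W), (0,2)(W), (2,0)(W), (1,1)(W) — all W, so L
(3,0): →(2,0)(W), (1,0)(W) — all W, so L
(3,1): →(2,1)(W), (1,1)(W), (2,0)(W) — all W, so L
(3,7): →(2,7)(W), (1,7)(W), (3,5)(W), (3,3)(W), (3,2)(W), (2,6)(W) — all W, so L
(3,8): →(2,8)(W), (1,8)(W), (3,6)(W), (3,4)(W), (3,3)(W), (2,7)(W) — all W, so L
(4,3): →(3,3)(W), (2,3)(W), (4,1)(W), (3,2)(W) — all W, so L
(4,4): →(3,4)(W), (2,4)(W), (4,2)(W), (4,0)(W), (3,3)(W) — all W, so L
(5,2): →(4,2)(W), (3,2)(W), (0,2)(W), (5,0)(W), (4,1)(W) — all W, so L
Every other cell has at least one move into one of the L cells above, so it is W.
(3,0): one of the L cells justified above, so L
(5,8): the move to (3,8) reaches an L cell, so W
(5,7): the move to (3,7) reaches an L cell, so W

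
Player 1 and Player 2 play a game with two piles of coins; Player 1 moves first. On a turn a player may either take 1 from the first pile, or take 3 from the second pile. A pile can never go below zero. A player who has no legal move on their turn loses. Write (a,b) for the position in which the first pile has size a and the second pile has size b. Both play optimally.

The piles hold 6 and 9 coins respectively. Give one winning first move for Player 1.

Move to (5,9).

Use the standard recursion: the mover loses at a terminal position; elsewhere, the mover wins exactly when some move hands the opponent an L position.
No move ever increases a pile, so every position that can arise here has a ≤ 6 and b ≤ 9; it is enough to label the cells with 0 ≤ a ≤ 6 and 0 ≤ b ≤ 9.
Every move lowers a or b (never raises either), so fill the grid row by row in increasing a, and left to right within a row: each cell's successors are then already labelled.
      b=0  b=1  b=2  b=3  b=4  b=5  b=6  b=7  b=8  b=9
a=0:    L    L    L    W    W    W    L    L    L    W
a=1:    W    W    W    L    L    L    W    W    W    L
a=2:    L    L    L    W    W    W    L    L    L    W
a=3:    W    W    W    L    L    L    W    W    W    L
a=4:    L    L    L    W    W    W    L    L    L    W
a=5:    W    W    W    L    L    L    W    W    W    L
a=6:    L    L    L    W    W    W    L    L    L    W
Cells with no legal move (terminal, hence L): (0,0), (0,1), (0,2).
The remaining L cells, each justified by listing all of its moves:
(0,6): only reaches (0,3)(W), which is W → L
(0,7): only reaches (0,4)(W), which is W → L
(0,8): only reaches (0,5)(W), which is W → L
(1,3): only reaches (0,3)(W), (1,0)(W), all W → L
(1,4): only reaches (0,4)(W), (1,1)(W), all W → L
(1,5): only reaches (0,5)(W), (1,2)(W), all W → L
(1,9): only reaches (0,9)(W), (1,6)(W), all W → L
(2,0): only reaches (1,0)(W), which is W → L
(2,1): only reaches (1,1)(W), which is W → L
(2,2): only reaches (1,2)(W), which is W → L
(2,6): only reaches (1,6)(W), (2,3)(W), all W → L
(2,7): only reaches (1,7)(W), (2,4)(W), all W → L
(2,8): only reaches (1,8)(W), (2,5)(W), all W → L
(3,3): only reaches (2,3)(W), (3,0)(W), all W → L
(3,4): only reaches (2,4)(W), (3,1)(W), all W → L
(3,5): only reaches (2,5)(W), (3,2)(W), all W → L
(3,9): only reaches (2,9)(W), (3,6)(W), all W → L
(4,0): only reaches (3,0)(W), which is W → L
(4,1): only reaches (3,1)(W), which is W → L
(4,2): only reaches (3,2)(W), which is W → L
(4,6): only reaches (3,6)(W), (4,3)(W), all W → L
(4,7): only reaches (3,7)(W), (4,4)(W), all W → L
(4,8): only reaches (3,8)(W), (4,5)(W), all W → L
(5,3): only reaches (4,3)(W), (5,0)(W), all W → L
(5,4): only reaches (4,4)(W), (5,1)(W), all W → L
(5,5): only reaches (4,5)(W), (5,2)(W), all W → L
(5,9): only reaches (4,9)(W), (5,6)(W), all W → L
(6,0): only reaches (5,0)(W), which is W → L
(6,1): only reaches (5,1)(W), which is W → L
(6,2): only reaches (5,2)(W), which is W → L
(6,6): only reaches (5,6)(W), (6,3)(W), all W → L
(6,7): only reaches (5,7)(W), (6,4)(W), all W → L
(6,8): only reaches (5,8)(W), (6,5)(W), all W → L
Every other cell has at least one move into one of the L cells above, so it is W.
From (6,9), the L positions reachable in one move are: (5,9), (6,6). Any move reaching one of these is winning.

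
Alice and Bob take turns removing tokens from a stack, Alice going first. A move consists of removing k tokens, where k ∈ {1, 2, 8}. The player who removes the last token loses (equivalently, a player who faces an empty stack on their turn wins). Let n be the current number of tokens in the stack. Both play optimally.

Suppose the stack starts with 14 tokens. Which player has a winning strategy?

Alice wins.

Label each position W (a win for the player to move) or L (a loss). A position with no legal move is W; any other position is W exactly when some move reaches an L, and L when every move reaches a W.
n=0: no move; the opponent has just taken the last token and therefore loses → W
n=1: →0(W) only, which is W, so L
n=2: →1(L), so W
n=3: →1(L), so W
n=4: →3(W), 2(W) — all W, so L
n=5: →4(L), so W
n=6: →4(L), so W
n=7: →6(W), 5(W) — all W, so L
n=8: →7(L), so W
n=9: →7(L), so W
n=10: →9(W), 8(W), 2(W) — all W, so L
n=11: →10(L), so W
n=12: →10(L), so W
n=13: →12(W), 11(W), 5(W) — all W, so L
n=14: →13(L), so W
The starting position 14 is W: Alice should remove 1, leaving 13, handing over an L position.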